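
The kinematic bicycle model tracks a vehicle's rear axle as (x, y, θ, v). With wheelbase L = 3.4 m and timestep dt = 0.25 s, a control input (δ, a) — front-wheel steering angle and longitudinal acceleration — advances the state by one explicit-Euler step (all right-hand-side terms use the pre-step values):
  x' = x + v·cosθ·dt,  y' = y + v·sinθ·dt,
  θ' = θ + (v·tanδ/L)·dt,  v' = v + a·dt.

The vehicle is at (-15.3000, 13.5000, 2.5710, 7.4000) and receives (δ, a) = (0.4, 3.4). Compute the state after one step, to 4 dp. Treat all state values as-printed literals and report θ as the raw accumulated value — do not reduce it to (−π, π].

x' = -15.3000 + 7.4000·cos(2.5710)·0.25 = -16.8569
y' = 13.5000 + 7.4000·sin(2.5710)·0.25 = 14.4992
θ' = 2.5710 + (7.4000/3.4)·tan(0.4)·0.25 = 2.8010
v' = 7.4000 + 3.4000·0.25 = 8.2500

(-16.8569, 14.4992, 2.8010, 8.2500)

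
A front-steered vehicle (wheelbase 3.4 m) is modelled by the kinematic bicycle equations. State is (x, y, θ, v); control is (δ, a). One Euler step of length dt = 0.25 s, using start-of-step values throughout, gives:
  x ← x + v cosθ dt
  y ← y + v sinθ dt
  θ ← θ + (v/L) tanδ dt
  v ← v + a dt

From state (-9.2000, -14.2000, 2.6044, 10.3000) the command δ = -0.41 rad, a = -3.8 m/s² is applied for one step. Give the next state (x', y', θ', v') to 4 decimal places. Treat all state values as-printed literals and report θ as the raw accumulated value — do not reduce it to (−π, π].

x' = -9.2000 + 10.3000·cos(2.6044)·0.25 = -11.4123
y' = -14.2000 + 10.3000·sin(2.6044)·0.25 = -12.8823
θ' = 2.6044 + (10.3000/3.4)·tan(-0.41)·0.25 = 2.2752
v' = 10.3000 − 3.8000·0.25 = 9.3500

(-11.4123, -12.8823, 2.2752, 9.3500)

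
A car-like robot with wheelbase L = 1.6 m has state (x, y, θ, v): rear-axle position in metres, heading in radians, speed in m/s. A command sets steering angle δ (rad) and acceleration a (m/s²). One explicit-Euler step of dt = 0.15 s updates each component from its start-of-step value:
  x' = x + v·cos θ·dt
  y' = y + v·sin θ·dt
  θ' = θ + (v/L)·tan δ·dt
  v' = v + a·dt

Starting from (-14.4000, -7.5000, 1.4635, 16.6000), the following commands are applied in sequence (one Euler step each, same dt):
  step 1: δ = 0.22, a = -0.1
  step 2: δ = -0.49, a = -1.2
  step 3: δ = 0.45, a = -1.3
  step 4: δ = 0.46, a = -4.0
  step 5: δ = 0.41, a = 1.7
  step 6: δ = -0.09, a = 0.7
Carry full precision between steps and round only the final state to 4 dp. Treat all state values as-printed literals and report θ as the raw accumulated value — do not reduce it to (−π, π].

(-17.9573, 3.3486, 2.9799, 15.9700)

after step 1 (δ=0.22, a=-0.1): (-14.133344, -5.024319, 1.811508, 16.585000)
after step 2 (δ=-0.49, a=-1.2): (-14.726408, -2.608295, 0.982172, 16.405000)
after step 3 (δ=0.45, a=-1.3): (-13.360158, -0.561675, 1.725096, 16.210000)
after step 4 (δ=0.46, a=-4.0): (-13.733851, 1.840937, 2.478023, 15.610000)
after step 5 (δ=0.41, a=1.7): (-15.578482, 3.283143, 3.114079, 15.865000)
after step 6 (δ=-0.09, a=0.7): (-17.957331, 3.348611, 2.979855, 15.970000)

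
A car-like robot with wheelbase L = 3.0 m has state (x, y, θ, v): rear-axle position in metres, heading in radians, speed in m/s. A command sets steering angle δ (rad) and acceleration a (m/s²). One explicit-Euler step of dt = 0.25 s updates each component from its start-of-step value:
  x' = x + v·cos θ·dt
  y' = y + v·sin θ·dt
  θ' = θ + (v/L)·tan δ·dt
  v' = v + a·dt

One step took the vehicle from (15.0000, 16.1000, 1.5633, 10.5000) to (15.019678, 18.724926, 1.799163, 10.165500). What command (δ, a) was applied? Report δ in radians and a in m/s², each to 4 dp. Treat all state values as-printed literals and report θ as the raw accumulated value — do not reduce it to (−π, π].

a = (v'−v)/dt = (-0.334500)/0.25 = -1.3380
Δθ = θ'−θ = 0.235863;  (v·dt/L) = 10.5000·0.25/3.0 = 0.875000
tan δ = Δθ·L/(v·dt) = 0.269558  →  δ = 0.2633

δ = 0.2633, a = -1.3380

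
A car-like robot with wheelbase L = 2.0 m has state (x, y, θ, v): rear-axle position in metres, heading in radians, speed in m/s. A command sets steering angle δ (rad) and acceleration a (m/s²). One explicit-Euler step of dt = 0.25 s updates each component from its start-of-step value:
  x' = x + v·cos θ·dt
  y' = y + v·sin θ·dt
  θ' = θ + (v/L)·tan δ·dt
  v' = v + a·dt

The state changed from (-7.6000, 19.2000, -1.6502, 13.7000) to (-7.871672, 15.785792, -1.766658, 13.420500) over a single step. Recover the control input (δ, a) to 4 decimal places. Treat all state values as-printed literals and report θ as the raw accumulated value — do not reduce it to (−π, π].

δ = -0.0679, a = -1.1180

a = (v'−v)/dt = (-0.279500)/0.25 = -1.1180
Δθ = θ'−θ = -0.116458;  (v·dt/L) = 13.7000·0.25/2.0 = 1.712500
tan δ = Δθ·L/(v·dt) = -0.068005  →  δ = -0.0679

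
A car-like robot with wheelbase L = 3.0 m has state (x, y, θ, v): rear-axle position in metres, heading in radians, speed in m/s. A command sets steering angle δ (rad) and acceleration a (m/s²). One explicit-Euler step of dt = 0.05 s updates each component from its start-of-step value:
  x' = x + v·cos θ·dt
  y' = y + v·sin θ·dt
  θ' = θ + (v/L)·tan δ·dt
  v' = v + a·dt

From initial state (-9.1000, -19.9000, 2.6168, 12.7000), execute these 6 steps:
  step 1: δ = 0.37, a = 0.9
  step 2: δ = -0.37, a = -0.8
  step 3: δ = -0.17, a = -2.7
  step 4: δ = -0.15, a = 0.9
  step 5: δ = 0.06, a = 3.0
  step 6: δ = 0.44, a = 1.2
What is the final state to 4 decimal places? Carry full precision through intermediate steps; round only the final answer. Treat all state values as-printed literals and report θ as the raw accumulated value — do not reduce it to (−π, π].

(-12.3638, -17.9532, 2.6613, 12.8250)

after step 1 (δ=0.37, a=0.9): (-9.649547, -19.581844, 2.698898, 12.745000)
after step 2 (δ=-0.37, a=-0.8): (-10.225366, -19.308861, 2.616509, 12.705000)
after step 3 (δ=-0.17, a=-2.7): (-10.775037, -18.990419, 2.580161, 12.570000)
after step 4 (δ=-0.15, a=0.9): (-11.307058, -18.655807, 2.548498, 12.615000)
after step 5 (δ=0.06, a=3.0): (-11.830085, -18.303262, 2.561128, 12.765000)
after step 6 (δ=0.44, a=1.2): (-12.363795, -17.953238, 2.661287, 12.825000)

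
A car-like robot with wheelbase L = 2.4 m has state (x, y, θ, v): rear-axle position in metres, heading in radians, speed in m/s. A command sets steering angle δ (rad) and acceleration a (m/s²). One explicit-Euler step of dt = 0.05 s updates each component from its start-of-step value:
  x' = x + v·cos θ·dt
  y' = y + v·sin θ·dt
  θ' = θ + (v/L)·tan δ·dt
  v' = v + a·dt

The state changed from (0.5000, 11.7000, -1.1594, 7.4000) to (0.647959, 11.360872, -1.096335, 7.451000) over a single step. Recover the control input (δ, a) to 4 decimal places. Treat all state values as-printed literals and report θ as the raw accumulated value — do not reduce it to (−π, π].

a = (v'−v)/dt = (0.051000)/0.05 = 1.0200
Δθ = θ'−θ = 0.063065;  (v·dt/L) = 7.4000·0.05/2.4 = 0.154167
tan δ = Δθ·L/(v·dt) = 0.409070  →  δ = 0.3883

δ = 0.3883, a = 1.0200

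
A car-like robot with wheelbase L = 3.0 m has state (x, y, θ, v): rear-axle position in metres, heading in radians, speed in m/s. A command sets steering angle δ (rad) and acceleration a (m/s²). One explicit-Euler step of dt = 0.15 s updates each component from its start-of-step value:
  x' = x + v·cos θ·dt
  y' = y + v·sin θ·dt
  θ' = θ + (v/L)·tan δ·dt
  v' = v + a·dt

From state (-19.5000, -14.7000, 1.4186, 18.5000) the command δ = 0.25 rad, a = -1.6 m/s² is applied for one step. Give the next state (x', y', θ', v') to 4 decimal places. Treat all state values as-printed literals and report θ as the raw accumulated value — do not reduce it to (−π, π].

x' = -19.5000 + 18.5000·cos(1.4186)·0.15 = -19.0793
y' = -14.7000 + 18.5000·sin(1.4186)·0.15 = -11.9571
θ' = 1.4186 + (18.5000/3.0)·tan(0.25)·0.15 = 1.6548
v' = 18.5000 − 1.6000·0.15 = 18.2600

(-19.0793, -11.9571, 1.6548, 18.2600)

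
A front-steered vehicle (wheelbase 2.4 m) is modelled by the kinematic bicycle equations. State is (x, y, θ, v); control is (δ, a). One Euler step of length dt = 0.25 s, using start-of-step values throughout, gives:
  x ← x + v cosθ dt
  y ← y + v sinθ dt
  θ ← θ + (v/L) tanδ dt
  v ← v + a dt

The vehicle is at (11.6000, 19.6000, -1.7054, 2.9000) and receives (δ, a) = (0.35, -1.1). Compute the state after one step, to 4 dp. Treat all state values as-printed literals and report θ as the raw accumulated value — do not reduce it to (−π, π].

(11.5027, 18.8816, -1.5951, 2.6250)

x' = 11.6000 + 2.9000·cos(-1.7054)·0.25 = 11.5027
y' = 19.6000 + 2.9000·sin(-1.7054)·0.25 = 18.8816
θ' = -1.7054 + (2.9000/2.4)·tan(0.35)·0.25 = -1.5951
v' = 2.9000 − 1.1000·0.25 = 2.6250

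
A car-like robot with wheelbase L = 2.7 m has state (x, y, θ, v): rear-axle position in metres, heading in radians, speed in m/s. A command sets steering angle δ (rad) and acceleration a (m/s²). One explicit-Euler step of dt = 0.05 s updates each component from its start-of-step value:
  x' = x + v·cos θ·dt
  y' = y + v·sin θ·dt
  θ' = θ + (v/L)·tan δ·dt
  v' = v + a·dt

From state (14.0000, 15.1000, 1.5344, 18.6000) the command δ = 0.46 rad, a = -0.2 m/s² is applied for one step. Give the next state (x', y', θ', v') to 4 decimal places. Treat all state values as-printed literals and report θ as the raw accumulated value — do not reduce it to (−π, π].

x' = 14.0000 + 18.6000·cos(1.5344)·0.05 = 14.0338
y' = 15.1000 + 18.6000·sin(1.5344)·0.05 = 16.0294
θ' = 1.5344 + (18.6000/2.7)·tan(0.46)·0.05 = 1.7051
v' = 18.6000 − 0.2000·0.05 = 18.5900

(14.0338, 16.0294, 1.7051, 18.5900)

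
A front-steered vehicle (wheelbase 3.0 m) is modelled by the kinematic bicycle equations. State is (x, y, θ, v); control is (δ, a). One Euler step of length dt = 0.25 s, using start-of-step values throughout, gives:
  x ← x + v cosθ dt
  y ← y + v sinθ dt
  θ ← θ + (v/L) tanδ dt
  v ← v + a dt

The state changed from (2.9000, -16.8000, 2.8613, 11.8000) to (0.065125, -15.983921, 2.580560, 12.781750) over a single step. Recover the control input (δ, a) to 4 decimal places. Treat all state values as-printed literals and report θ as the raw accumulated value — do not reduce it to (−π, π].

a = (v'−v)/dt = (0.981750)/0.25 = 3.9270
Δθ = θ'−θ = -0.280740;  (v·dt/L) = 11.8000·0.25/3.0 = 0.983333
tan δ = Δθ·L/(v·dt) = -0.285498  →  δ = -0.2781

δ = -0.2781, a = 3.9270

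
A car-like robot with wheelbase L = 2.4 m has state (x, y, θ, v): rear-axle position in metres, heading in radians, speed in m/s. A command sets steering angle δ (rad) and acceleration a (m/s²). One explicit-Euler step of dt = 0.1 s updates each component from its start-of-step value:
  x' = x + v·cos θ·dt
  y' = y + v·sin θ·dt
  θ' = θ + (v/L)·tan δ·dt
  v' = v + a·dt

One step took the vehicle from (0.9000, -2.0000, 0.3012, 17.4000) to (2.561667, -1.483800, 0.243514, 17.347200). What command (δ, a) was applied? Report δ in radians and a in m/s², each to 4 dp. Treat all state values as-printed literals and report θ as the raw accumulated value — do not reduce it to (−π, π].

a = (v'−v)/dt = (-0.052800)/0.1 = -0.5280
Δθ = θ'−θ = -0.057686;  (v·dt/L) = 17.4000·0.1/2.4 = 0.725000
tan δ = Δθ·L/(v·dt) = -0.079567  →  δ = -0.0794

δ = -0.0794, a = -0.5280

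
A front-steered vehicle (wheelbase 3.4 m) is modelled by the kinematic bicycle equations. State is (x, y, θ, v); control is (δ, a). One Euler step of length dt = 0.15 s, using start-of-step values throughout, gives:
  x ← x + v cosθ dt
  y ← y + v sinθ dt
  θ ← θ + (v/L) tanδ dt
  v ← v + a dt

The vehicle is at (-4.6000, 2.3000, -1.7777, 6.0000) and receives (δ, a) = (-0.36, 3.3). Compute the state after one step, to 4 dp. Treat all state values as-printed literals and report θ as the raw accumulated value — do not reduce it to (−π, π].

x' = -4.6000 + 6.0000·cos(-1.7777)·0.15 = -4.7849
y' = 2.3000 + 6.0000·sin(-1.7777)·0.15 = 1.4192
θ' = -1.7777 + (6.0000/3.4)·tan(-0.36)·0.15 = -1.8773
v' = 6.0000 + 3.3000·0.15 = 6.4950

(-4.7849, 1.4192, -1.8773, 6.4950)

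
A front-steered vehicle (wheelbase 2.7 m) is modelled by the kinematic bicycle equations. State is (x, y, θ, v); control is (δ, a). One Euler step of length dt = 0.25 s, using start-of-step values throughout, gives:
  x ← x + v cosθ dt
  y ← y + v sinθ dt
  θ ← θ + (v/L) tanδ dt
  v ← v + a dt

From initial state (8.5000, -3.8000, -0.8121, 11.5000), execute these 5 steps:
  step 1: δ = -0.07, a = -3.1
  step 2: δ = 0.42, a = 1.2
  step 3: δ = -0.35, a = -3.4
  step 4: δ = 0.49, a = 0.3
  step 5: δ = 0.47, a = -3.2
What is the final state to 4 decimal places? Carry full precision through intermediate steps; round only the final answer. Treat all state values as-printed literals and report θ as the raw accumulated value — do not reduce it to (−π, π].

after step 1 (δ=-0.07, a=-3.1): (10.477931, -5.886484, -0.886759, 10.725000)
after step 2 (δ=0.42, a=1.2): (12.172286, -7.964527, -0.443288, 11.025000)
after step 3 (δ=-0.35, a=-3.4): (14.662134, -9.146715, -0.815921, 10.175000)
after step 4 (δ=0.49, a=0.3): (16.405106, -10.999473, -0.313400, 10.250000)
after step 5 (δ=0.47, a=-3.2): (18.842789, -11.789479, 0.168697, 9.450000)

(18.8428, -11.7895, 0.1687, 9.4500)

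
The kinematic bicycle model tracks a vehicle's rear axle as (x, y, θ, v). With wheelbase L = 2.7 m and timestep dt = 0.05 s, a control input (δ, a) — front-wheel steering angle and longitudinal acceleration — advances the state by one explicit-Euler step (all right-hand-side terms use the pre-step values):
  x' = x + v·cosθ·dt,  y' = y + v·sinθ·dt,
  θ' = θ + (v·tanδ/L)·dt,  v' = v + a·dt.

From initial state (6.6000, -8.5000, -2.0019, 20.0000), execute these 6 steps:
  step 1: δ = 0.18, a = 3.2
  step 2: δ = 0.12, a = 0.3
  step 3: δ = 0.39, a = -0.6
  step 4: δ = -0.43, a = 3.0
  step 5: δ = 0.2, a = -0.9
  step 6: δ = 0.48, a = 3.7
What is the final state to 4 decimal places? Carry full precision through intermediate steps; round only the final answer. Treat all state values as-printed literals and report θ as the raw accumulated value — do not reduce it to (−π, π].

(4.7468, -14.2385, -1.6356, 20.4350)

after step 1 (δ=0.18, a=3.2): (6.182126, -9.408505, -1.934504, 20.160000)
after step 2 (δ=0.12, a=0.3): (5.823539, -10.350566, -1.889488, 20.175000)
after step 3 (δ=0.39, a=-0.6): (5.507473, -11.308522, -1.735913, 20.145000)
after step 4 (δ=-0.43, a=3.0): (5.341914, -12.302072, -1.907004, 20.295000)
after step 5 (δ=0.2, a=-0.9): (5.007138, -13.260009, -1.830819, 20.250000)
after step 6 (δ=0.48, a=3.7): (4.746822, -14.238473, -1.635590, 20.435000)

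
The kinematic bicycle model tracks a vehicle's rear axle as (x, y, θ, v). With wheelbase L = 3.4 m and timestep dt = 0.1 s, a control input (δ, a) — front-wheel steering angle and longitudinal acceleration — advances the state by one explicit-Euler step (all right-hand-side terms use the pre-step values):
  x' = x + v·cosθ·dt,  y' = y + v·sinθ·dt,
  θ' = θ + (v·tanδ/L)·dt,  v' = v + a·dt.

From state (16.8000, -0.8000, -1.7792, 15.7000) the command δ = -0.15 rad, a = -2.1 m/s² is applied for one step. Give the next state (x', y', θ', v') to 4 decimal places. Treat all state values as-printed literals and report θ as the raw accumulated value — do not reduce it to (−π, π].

(16.4752, -2.3360, -1.8490, 15.4900)

x' = 16.8000 + 15.7000·cos(-1.7792)·0.1 = 16.4752
y' = -0.8000 + 15.7000·sin(-1.7792)·0.1 = -2.3360
θ' = -1.7792 + (15.7000/3.4)·tan(-0.15)·0.1 = -1.8490
v' = 15.7000 − 2.1000·0.1 = 15.4900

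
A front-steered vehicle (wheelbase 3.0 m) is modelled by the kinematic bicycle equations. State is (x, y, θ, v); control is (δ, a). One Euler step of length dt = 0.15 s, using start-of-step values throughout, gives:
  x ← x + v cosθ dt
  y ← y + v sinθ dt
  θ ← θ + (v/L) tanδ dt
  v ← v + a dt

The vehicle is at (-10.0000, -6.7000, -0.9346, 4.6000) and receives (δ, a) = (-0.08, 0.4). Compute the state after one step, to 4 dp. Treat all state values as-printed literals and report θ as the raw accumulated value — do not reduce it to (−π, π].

x' = -10.0000 + 4.6000·cos(-0.9346)·0.15 = -9.5900
y' = -6.7000 + 4.6000·sin(-0.9346)·0.15 = -7.2550
θ' = -0.9346 + (4.6000/3.0)·tan(-0.08)·0.15 = -0.9530
v' = 4.6000 + 0.4000·0.15 = 4.6600

(-9.5900, -7.2550, -0.9530, 4.6600)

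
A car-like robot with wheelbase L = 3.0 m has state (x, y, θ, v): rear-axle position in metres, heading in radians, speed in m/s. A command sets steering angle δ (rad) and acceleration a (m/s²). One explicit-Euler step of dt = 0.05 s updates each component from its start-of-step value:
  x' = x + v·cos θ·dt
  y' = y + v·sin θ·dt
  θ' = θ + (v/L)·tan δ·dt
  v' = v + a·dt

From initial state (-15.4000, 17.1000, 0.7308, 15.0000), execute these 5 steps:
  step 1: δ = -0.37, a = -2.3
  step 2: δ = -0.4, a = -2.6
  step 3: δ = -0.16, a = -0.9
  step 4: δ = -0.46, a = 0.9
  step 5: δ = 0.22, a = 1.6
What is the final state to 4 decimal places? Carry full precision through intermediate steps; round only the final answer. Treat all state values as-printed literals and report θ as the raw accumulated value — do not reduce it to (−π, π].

(-12.2673, 19.0246, 0.4228, 14.8350)

after step 1 (δ=-0.37, a=-2.3): (-14.841519, 17.600599, 0.633834, 14.885000)
after step 2 (δ=-0.4, a=-2.6): (-14.241831, 18.041373, 0.528946, 14.755000)
after step 3 (δ=-0.16, a=-0.9): (-13.604902, 18.413659, 0.489260, 14.710000)
after step 4 (δ=-0.46, a=0.9): (-12.955690, 18.759324, 0.367793, 14.755000)
after step 5 (δ=0.22, a=1.6): (-12.267279, 19.024587, 0.422785, 14.835000)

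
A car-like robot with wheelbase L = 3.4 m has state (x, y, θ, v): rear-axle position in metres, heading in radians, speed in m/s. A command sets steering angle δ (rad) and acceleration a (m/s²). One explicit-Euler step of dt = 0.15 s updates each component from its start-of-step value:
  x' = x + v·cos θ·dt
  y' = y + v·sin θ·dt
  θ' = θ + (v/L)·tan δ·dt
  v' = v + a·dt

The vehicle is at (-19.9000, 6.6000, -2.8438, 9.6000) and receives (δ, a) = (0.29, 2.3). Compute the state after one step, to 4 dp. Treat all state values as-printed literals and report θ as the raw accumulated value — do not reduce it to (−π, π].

(-21.2766, 6.1775, -2.7174, 9.9450)

x' = -19.9000 + 9.6000·cos(-2.8438)·0.15 = -21.2766
y' = 6.6000 + 9.6000·sin(-2.8438)·0.15 = 6.1775
θ' = -2.8438 + (9.6000/3.4)·tan(0.29)·0.15 = -2.7174
v' = 9.6000 + 2.3000·0.15 = 9.9450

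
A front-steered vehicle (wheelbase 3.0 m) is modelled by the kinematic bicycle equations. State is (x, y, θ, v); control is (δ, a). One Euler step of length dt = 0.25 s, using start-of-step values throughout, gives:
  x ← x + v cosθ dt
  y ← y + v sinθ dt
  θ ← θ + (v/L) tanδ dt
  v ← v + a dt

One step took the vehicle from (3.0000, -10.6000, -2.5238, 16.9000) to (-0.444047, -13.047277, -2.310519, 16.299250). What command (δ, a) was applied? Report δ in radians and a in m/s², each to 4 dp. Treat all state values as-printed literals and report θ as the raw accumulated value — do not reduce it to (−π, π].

δ = 0.1503, a = -2.4030

a = (v'−v)/dt = (-0.600750)/0.25 = -2.4030
Δθ = θ'−θ = 0.213281;  (v·dt/L) = 16.9000·0.25/3.0 = 1.408333
tan δ = Δθ·L/(v·dt) = 0.151442  →  δ = 0.1503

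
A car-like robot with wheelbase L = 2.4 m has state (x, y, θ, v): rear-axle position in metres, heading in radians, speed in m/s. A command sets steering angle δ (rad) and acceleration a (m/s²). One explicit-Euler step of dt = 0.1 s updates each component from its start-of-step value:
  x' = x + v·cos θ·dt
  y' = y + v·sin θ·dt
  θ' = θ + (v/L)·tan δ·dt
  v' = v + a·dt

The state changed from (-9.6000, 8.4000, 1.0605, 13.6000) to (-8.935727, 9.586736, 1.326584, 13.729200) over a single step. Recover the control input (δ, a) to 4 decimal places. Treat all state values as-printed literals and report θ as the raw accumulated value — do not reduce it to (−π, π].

a = (v'−v)/dt = (0.129200)/0.1 = 1.2920
Δθ = θ'−θ = 0.266084;  (v·dt/L) = 13.6000·0.1/2.4 = 0.566667
tan δ = Δθ·L/(v·dt) = 0.469560  →  δ = 0.4390

δ = 0.4390, a = 1.2920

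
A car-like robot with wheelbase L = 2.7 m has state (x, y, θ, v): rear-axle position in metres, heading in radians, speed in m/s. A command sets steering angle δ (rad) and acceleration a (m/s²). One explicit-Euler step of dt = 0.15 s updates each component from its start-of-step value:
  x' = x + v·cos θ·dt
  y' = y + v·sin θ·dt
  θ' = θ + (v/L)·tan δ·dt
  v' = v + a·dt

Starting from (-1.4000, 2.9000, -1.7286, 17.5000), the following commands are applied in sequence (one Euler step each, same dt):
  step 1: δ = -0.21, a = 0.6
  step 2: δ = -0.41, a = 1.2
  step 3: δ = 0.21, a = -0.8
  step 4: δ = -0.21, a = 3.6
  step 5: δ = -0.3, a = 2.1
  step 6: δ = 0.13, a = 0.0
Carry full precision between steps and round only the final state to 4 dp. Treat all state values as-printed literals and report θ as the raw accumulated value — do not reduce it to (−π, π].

(-10.5068, -9.4295, -2.5373, 18.5050)

after step 1 (δ=-0.21, a=0.6): (-1.812518, 0.307616, -1.935822, 17.590000)
after step 2 (δ=-0.41, a=1.2): (-2.754391, -2.157045, -2.360553, 17.770000)
after step 3 (δ=0.21, a=-0.8): (-4.647381, -4.033606, -2.150134, 17.650000)
after step 4 (δ=-0.21, a=3.6): (-6.096808, -6.249101, -2.359132, 18.190000)
after step 5 (δ=-0.3, a=2.1): (-8.031808, -8.172766, -2.671734, 18.505000)
after step 6 (δ=0.13, a=0.0): (-10.506756, -9.429516, -2.537328, 18.505000)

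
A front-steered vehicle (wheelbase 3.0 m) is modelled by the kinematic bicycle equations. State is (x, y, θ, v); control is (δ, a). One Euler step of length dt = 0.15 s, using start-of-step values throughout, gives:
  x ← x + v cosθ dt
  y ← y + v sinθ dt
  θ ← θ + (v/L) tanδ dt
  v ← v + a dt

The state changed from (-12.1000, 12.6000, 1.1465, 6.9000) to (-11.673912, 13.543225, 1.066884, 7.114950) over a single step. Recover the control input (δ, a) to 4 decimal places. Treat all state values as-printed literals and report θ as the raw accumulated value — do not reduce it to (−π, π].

a = (v'−v)/dt = (0.214950)/0.15 = 1.4330
Δθ = θ'−θ = -0.079616;  (v·dt/L) = 6.9000·0.15/3.0 = 0.345000
tan δ = Δθ·L/(v·dt) = -0.230771  →  δ = -0.2268

δ = -0.2268, a = 1.4330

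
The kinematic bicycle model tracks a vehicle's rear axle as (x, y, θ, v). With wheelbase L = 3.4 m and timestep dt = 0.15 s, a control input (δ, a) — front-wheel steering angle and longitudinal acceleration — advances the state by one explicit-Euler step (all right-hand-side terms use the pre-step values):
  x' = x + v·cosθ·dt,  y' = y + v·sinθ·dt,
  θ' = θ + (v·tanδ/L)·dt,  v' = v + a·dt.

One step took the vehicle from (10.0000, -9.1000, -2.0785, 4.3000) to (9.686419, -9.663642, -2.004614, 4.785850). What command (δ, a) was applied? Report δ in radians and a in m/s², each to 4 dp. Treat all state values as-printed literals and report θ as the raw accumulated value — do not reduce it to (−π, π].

δ = 0.3714, a = 3.2390

a = (v'−v)/dt = (0.485850)/0.15 = 3.2390
Δθ = θ'−θ = 0.073886;  (v·dt/L) = 4.3000·0.15/3.4 = 0.189706
tan δ = Δθ·L/(v·dt) = 0.389477  →  δ = 0.3714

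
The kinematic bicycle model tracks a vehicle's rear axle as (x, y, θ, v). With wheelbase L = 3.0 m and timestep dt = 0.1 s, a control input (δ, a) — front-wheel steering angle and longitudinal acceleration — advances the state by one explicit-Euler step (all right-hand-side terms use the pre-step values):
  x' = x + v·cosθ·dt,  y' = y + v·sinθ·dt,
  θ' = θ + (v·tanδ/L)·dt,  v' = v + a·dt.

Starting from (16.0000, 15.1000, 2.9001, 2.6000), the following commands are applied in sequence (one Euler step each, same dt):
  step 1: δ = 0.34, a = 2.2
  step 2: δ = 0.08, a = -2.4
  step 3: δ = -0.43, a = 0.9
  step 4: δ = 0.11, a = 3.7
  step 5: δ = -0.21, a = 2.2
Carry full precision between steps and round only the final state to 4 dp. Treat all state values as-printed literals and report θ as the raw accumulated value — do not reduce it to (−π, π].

after step 1 (δ=0.34, a=2.2): (15.747545, 15.162180, 2.930757, 2.820000)
after step 2 (δ=0.08, a=-2.4): (15.471789, 15.221196, 2.938293, 2.580000)
after step 3 (δ=-0.43, a=0.9): (15.219102, 15.273286, 2.898852, 2.670000)
after step 4 (δ=0.11, a=3.7): (14.959930, 15.337464, 2.908682, 3.040000)
after step 5 (δ=-0.21, a=2.2): (14.664139, 15.407630, 2.887083, 3.260000)

(14.6641, 15.4076, 2.8871, 3.2600)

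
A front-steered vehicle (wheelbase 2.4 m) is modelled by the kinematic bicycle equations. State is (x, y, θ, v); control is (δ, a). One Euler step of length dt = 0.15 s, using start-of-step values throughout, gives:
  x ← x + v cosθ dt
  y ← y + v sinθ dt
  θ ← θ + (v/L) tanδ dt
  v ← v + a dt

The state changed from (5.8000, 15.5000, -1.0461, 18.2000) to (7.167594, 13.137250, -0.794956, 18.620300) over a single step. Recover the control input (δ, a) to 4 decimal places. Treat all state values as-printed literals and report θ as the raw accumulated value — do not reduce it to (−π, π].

δ = 0.2173, a = 2.8020

a = (v'−v)/dt = (0.420300)/0.15 = 2.8020
Δθ = θ'−θ = 0.251144;  (v·dt/L) = 18.2000·0.15/2.4 = 1.137500
tan δ = Δθ·L/(v·dt) = 0.220786  →  δ = 0.2173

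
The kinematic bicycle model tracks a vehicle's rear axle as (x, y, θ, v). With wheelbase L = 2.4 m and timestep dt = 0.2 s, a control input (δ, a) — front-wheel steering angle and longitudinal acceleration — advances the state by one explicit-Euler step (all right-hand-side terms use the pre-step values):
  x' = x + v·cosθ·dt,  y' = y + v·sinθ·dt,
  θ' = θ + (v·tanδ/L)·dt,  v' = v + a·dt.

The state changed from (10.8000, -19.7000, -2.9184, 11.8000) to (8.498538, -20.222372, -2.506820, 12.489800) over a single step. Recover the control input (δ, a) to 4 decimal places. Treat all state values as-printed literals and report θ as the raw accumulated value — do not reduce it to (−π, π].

δ = 0.3964, a = 3.4490

a = (v'−v)/dt = (0.689800)/0.2 = 3.4490
Δθ = θ'−θ = 0.411580;  (v·dt/L) = 11.8000·0.2/2.4 = 0.983333
tan δ = Δθ·L/(v·dt) = 0.418556  →  δ = 0.3964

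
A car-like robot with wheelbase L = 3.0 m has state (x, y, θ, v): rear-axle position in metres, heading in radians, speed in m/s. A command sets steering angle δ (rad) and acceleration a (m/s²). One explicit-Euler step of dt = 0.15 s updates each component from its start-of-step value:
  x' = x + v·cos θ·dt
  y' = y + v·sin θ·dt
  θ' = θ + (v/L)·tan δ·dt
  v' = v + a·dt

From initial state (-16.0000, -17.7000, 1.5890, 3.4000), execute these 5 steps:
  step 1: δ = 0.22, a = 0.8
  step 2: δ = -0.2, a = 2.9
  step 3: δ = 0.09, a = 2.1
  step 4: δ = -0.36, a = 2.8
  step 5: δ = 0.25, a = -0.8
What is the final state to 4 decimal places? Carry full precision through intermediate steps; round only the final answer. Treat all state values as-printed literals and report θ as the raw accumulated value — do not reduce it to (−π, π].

(-16.0462, -14.7269, 1.5887, 4.5700)

after step 1 (δ=0.22, a=0.8): (-16.009283, -17.190084, 1.627015, 3.520000)
after step 2 (δ=-0.2, a=2.9): (-16.038951, -16.662919, 1.591338, 3.955000)
after step 3 (δ=0.09, a=2.1): (-16.051137, -16.069794, 1.609184, 4.270000)
after step 4 (δ=-0.36, a=2.8): (-16.075718, -15.429766, 1.528822, 4.690000)
after step 5 (δ=0.25, a=-0.8): (-16.046198, -14.726885, 1.588700, 4.570000)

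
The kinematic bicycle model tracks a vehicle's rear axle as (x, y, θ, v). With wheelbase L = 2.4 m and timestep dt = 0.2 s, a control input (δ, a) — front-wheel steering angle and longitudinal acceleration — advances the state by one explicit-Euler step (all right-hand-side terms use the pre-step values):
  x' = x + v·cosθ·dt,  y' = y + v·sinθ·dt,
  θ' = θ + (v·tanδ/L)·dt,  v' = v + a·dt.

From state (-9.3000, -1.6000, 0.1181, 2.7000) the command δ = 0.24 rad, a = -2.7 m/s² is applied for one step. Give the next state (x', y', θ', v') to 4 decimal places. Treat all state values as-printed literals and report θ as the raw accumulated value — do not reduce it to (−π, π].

(-8.7638, -1.5364, 0.1732, 2.1600)

x' = -9.3000 + 2.7000·cos(0.1181)·0.2 = -8.7638
y' = -1.6000 + 2.7000·sin(0.1181)·0.2 = -1.5364
θ' = 0.1181 + (2.7000/2.4)·tan(0.24)·0.2 = 0.1732
v' = 2.7000 − 2.7000·0.2 = 2.1600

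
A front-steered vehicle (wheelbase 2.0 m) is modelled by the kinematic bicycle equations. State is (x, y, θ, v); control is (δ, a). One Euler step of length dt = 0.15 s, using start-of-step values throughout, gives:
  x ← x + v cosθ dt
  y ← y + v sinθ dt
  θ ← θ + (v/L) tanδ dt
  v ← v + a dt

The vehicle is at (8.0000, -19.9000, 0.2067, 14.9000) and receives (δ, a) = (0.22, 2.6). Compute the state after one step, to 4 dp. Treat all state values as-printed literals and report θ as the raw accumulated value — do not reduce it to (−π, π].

x' = 8.0000 + 14.9000·cos(0.2067)·0.15 = 10.1874
y' = -19.9000 + 14.9000·sin(0.2067)·0.15 = -19.4413
θ' = 0.2067 + (14.9000/2.0)·tan(0.22)·0.15 = 0.4566
v' = 14.9000 + 2.6000·0.15 = 15.2900

(10.1874, -19.4413, 0.4566, 15.2900)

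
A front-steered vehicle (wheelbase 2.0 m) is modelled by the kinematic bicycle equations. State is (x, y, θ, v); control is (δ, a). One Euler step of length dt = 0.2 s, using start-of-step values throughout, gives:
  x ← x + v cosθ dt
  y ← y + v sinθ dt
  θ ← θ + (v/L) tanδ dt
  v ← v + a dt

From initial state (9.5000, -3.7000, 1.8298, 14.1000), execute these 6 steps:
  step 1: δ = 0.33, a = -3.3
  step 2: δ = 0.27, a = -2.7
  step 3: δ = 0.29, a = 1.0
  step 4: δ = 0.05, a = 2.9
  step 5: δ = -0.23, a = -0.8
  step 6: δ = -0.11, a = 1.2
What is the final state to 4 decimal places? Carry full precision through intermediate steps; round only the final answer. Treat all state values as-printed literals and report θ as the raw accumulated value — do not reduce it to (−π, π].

after step 1 (δ=0.33, a=-3.3): (8.777748, -0.974059, 2.312760, 13.440000)
after step 2 (δ=0.27, a=-2.7): (6.961368, 1.007381, 2.684723, 12.900000)
after step 3 (δ=0.29, a=1.0): (4.645978, 2.145525, 3.069675, 13.100000)
after step 4 (δ=0.05, a=2.9): (2.032751, 2.333785, 3.135230, 13.680000)
after step 5 (δ=-0.23, a=-0.8): (-0.703194, 2.351193, 2.814922, 13.520000)
after step 6 (δ=-0.11, a=1.2): (-3.264195, 3.218884, 2.665599, 13.760000)

(-3.2642, 3.2189, 2.6656, 13.7600)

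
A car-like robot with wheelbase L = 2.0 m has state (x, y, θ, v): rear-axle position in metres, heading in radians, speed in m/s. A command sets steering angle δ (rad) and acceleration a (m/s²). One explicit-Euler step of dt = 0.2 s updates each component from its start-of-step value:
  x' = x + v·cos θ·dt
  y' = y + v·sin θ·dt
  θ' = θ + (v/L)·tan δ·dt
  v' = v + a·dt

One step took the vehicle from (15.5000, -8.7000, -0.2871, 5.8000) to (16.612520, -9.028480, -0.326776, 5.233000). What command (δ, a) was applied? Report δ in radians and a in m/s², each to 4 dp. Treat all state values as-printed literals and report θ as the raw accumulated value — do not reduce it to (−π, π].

a = (v'−v)/dt = (-0.567000)/0.2 = -2.8350
Δθ = θ'−θ = -0.039676;  (v·dt/L) = 5.8000·0.2/2.0 = 0.580000
tan δ = Δθ·L/(v·dt) = -0.068407  →  δ = -0.0683

δ = -0.0683, a = -2.8350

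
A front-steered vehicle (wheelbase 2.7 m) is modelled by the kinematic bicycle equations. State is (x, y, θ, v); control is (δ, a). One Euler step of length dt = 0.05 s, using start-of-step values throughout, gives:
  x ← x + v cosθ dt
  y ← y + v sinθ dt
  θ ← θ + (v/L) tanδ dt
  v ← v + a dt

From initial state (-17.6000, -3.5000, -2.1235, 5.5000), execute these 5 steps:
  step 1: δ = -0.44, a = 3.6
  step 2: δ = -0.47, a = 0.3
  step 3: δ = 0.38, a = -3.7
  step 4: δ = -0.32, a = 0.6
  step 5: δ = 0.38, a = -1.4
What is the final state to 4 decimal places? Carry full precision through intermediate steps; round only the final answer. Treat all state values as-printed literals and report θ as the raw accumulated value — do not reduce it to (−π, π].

after step 1 (δ=-0.44, a=3.6): (-17.744372, -3.734055, -2.171450, 5.680000)
after step 2 (δ=-0.47, a=0.3): (-17.904884, -3.968345, -2.224880, 5.695000)
after step 3 (δ=0.38, a=-3.7): (-18.078135, -4.194324, -2.182757, 5.510000)
after step 4 (δ=-0.32, a=0.6): (-18.236403, -4.419828, -2.216571, 5.540000)
after step 5 (δ=0.38, a=-1.4): (-18.403106, -4.641049, -2.175594, 5.470000)

(-18.4031, -4.6410, -2.1756, 5.4700)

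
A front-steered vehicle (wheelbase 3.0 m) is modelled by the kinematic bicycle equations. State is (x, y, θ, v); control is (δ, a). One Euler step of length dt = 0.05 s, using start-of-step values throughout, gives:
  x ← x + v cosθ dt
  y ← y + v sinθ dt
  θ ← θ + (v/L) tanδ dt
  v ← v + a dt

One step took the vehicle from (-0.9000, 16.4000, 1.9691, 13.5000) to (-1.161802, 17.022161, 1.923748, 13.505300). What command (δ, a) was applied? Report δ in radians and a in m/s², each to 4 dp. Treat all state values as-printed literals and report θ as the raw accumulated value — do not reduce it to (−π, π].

a = (v'−v)/dt = (0.005300)/0.05 = 0.1060
Δθ = θ'−θ = -0.045352;  (v·dt/L) = 13.5000·0.05/3.0 = 0.225000
tan δ = Δθ·L/(v·dt) = -0.201564  →  δ = -0.1989

δ = -0.1989, a = 0.1060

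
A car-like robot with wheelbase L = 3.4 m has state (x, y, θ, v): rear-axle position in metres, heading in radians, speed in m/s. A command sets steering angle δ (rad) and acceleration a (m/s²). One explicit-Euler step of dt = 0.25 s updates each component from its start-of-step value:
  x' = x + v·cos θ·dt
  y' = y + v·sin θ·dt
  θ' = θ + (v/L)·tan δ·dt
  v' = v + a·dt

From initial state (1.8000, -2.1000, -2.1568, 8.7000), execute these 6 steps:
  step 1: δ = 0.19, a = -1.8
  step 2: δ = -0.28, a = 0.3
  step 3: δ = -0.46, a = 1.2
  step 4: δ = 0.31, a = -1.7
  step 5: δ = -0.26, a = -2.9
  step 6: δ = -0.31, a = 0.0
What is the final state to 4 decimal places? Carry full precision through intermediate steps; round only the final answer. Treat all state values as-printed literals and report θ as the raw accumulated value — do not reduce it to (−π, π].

(-6.1448, -11.3825, -2.6448, 7.4750)

after step 1 (δ=0.19, a=-1.8): (0.597147, -3.912117, -2.033772, 8.250000)
after step 2 (δ=-0.28, a=0.3): (-0.323991, -5.757493, -2.208207, 8.325000)
after step 3 (δ=-0.46, a=1.2): (-1.562578, -7.430067, -2.511488, 8.625000)
after step 4 (δ=0.31, a=-1.7): (-3.304754, -8.700593, -2.308339, 8.200000)
after step 5 (δ=-0.26, a=-2.9): (-4.683320, -10.217846, -2.468734, 7.475000)
after step 6 (δ=-0.31, a=0.0): (-6.144763, -11.382496, -2.644796, 7.475000)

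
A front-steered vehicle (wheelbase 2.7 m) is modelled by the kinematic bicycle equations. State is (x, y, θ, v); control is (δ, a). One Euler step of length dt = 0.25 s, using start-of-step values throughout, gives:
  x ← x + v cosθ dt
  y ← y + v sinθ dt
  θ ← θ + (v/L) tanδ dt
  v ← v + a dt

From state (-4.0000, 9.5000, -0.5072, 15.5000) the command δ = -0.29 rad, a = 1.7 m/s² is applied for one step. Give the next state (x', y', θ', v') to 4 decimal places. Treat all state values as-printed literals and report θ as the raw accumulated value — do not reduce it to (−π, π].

x' = -4.0000 + 15.5000·cos(-0.5072)·0.25 = -0.6128
y' = 9.5000 + 15.5000·sin(-0.5072)·0.25 = 7.6178
θ' = -0.5072 + (15.5000/2.7)·tan(-0.29)·0.25 = -0.9355
v' = 15.5000 + 1.7000·0.25 = 15.9250

(-0.6128, 7.6178, -0.9355, 15.9250)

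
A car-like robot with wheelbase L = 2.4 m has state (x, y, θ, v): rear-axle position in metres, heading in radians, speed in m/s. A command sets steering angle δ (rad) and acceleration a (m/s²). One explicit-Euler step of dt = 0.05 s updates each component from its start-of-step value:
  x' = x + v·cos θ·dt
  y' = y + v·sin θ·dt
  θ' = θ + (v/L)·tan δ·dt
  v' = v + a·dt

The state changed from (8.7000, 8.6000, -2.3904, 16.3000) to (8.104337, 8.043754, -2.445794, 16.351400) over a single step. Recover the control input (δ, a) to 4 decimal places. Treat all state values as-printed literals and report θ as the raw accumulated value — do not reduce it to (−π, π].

δ = -0.1617, a = 1.0280

a = (v'−v)/dt = (0.051400)/0.05 = 1.0280
Δθ = θ'−θ = -0.055394;  (v·dt/L) = 16.3000·0.05/2.4 = 0.339583
tan δ = Δθ·L/(v·dt) = -0.163123  →  δ = -0.1617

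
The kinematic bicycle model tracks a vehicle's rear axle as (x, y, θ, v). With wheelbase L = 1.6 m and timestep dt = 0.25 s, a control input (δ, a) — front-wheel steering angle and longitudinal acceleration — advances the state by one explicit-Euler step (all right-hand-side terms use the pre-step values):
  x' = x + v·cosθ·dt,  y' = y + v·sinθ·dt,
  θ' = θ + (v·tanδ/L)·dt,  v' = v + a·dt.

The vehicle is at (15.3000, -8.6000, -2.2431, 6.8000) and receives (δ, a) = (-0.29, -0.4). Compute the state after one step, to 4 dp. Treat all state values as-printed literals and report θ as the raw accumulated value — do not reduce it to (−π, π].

x' = 15.3000 + 6.8000·cos(-2.2431)·0.25 = 14.2413
y' = -8.6000 + 6.8000·sin(-2.2431)·0.25 = -9.9301
θ' = -2.2431 + (6.8000/1.6)·tan(-0.29)·0.25 = -2.5602
v' = 6.8000 − 0.4000·0.25 = 6.7000

(14.2413, -9.9301, -2.5602, 6.7000)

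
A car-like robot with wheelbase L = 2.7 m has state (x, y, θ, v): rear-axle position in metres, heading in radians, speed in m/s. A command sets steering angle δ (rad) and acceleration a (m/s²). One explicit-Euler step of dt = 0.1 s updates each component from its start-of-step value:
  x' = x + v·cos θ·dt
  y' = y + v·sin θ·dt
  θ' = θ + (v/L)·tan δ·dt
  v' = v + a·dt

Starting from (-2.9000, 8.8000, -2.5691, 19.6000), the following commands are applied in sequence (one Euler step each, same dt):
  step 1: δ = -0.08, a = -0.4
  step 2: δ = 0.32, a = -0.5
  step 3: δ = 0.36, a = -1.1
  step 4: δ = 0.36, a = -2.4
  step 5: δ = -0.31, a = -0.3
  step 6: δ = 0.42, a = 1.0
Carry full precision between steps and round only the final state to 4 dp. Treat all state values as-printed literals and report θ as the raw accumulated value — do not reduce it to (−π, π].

after step 1 (δ=-0.08, a=-0.4): (-4.547484, 7.738211, -2.627298, 19.560000)
after step 2 (δ=0.32, a=-0.5): (-6.250456, 6.776015, -2.387225, 19.510000)
after step 3 (δ=0.36, a=-1.1): (-7.672159, 5.439915, -2.115239, 19.400000)
after step 4 (δ=0.36, a=-2.4): (-8.676966, 3.780408, -1.844787, 19.160000)
after step 5 (δ=-0.31, a=-0.3): (-9.195388, 1.935877, -2.072101, 19.130000)
after step 6 (δ=0.42, a=1.0): (-10.114718, 0.258259, -1.755696, 19.230000)

(-10.1147, 0.2583, -1.7557, 19.2300)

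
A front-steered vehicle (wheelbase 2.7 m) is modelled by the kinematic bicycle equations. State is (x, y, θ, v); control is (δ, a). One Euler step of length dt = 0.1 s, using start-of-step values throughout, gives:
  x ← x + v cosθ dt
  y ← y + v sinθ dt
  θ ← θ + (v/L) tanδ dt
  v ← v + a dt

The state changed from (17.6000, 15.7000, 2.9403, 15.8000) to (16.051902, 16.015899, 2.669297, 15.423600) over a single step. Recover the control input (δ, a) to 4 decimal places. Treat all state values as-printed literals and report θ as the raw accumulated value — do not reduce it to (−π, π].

a = (v'−v)/dt = (-0.376400)/0.1 = -3.7640
Δθ = θ'−θ = -0.271003;  (v·dt/L) = 15.8000·0.1/2.7 = 0.585185
tan δ = Δθ·L/(v·dt) = -0.463106  →  δ = -0.4337

δ = -0.4337, a = -3.7640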